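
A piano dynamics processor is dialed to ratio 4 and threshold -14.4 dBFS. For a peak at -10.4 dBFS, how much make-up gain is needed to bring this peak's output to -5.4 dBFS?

Without make-up, output = threshold + overshoot/4 = -14.4 + 1 = -13.4 dBFS.
Gap to target: 8 dB.

8 dB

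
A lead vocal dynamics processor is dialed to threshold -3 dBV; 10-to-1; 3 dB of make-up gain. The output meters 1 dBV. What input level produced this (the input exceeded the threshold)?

7 dBV

Before make-up, the level was 1 − 3 = -2 dBV.
That's 1 dB above the -3 dBV threshold.
Undo the ratio: input overshoot = 1 × 10 = 10 dB, giving input = 7 dBV.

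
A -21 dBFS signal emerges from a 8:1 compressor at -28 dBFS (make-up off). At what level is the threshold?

Let T be the threshold. Output overshoot = (input overshoot)/R, so -28 − T = (-21 − T)/8.
8·(-28 − T) = -21 − T → 7·T = -224 − (-21) = -203.
T = -203/7 = -29 dBFS.

-29 dBFS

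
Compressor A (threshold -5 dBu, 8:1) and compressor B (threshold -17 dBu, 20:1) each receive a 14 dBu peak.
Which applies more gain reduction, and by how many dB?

A: overshoot 19 dB → output overshoot 2.375 dB → GR 16.625 dB.
B: overshoot 31 dB → output overshoot 1.55 dB → GR 29.45 dB.
B applies 12.825 dB more gain reduction.

B, by 12.825 dB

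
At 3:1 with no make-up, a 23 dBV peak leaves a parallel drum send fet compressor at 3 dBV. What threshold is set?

Let T be the threshold. Output overshoot = (input overshoot)/R, so 3 − T = (23 − T)/3.
3·(3 − T) = 23 − T → 2·T = 9 − 23 = -14.
T = -14/2 = -7 dBV.

-7 dBV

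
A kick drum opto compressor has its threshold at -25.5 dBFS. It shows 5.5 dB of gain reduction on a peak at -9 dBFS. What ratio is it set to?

1.5:1

Input overshoot = -9 − (-25.5) = 16.5 dB.
Output overshoot = 16.5 − 5.5 = 11 dB.
Ratio = input overshoot / output overshoot = 16.5 / 11 = 1.5.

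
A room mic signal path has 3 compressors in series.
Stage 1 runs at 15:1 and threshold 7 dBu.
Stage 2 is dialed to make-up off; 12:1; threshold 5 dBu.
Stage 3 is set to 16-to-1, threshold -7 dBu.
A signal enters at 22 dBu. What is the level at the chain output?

-6.234375 dBu

Stage 1: 22 dBu is 15 dB over 7 dBu; at 15:1 that becomes 1 dB over, giving 8 dBu.
Stage 2: 8 dBu is 3 dB over 5 dBu; at 12:1 that becomes 0.25 dB over, giving 5.25 dBu.
Stage 3: 12.25 dB above -7 dBu, reduced 16:1 to 0.765625 dB above → -6.234375 dBu.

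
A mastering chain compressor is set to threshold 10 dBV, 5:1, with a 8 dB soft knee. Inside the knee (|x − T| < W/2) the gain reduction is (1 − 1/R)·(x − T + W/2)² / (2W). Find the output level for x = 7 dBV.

x − T + W/2 = 7 − 10 + 4 = 1.
GR = (1 − 1/5) × 1² / 16 = 0.8 × 1 / 16 = 0.05 dB.
Output = 7 − 0.05 = 6.95 dBV.

6.95 dBV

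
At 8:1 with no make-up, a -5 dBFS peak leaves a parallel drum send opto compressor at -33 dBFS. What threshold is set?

Let T be the threshold. Output overshoot = (input overshoot)/R, so -33 − T = (-5 − T)/8.
8·(-33 − T) = -5 − T → 7·T = -264 − (-5) = -259.
T = -259/7 = -37 dBFS.

-37 dBFS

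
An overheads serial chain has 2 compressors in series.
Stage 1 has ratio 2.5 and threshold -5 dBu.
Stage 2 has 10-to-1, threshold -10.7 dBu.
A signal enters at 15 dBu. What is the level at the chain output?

-9.33 dBu

Stage 1: 15 dBu is 20 dB over -5 dBu; at 2.5:1 that becomes 8 dB over, giving 3 dBu.
Stage 2: 3 dBu is 13.7 dB over -10.7 dBu; at 10:1 that becomes 1.37 dB over, giving -9.33 dBu.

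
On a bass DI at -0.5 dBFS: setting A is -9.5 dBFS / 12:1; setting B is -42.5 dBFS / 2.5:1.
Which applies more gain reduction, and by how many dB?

A: overshoot 9 dB → output overshoot 0.75 dB → GR 8.25 dB.
B: overshoot 42 dB → output overshoot 16.8 dB → GR 25.2 dB.
B reduces 16.95 dB more.

B, by 16.95 dB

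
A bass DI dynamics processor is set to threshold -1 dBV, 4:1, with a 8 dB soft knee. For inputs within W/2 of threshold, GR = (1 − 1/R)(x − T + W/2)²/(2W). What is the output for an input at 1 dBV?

-0.6875 dBV

x − T + W/2 = 1 − (-1) + 4 = 6.
GR = (1 − 1/4) × 6² / 16 = 0.75 × 36 / 16 = 1.6875 dB.
Output = 1 − 1.6875 = -0.6875 dBV.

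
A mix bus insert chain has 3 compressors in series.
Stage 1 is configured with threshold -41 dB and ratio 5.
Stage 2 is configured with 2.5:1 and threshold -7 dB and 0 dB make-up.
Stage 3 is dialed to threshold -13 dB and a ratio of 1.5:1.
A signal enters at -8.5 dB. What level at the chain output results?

-34.5 dB

Stage 1: 32.5 dB above -41 dB, reduced 5:1 to 6.5 dB above → -34.5 dB.
Stage 2: -34.5 dB is at or below the -7 dB threshold — no compression; output -34.5 dB.
Stage 3: -34.5 dB ≤ -13 dB, so stage 3 doesn't engage; output -34.5 dB.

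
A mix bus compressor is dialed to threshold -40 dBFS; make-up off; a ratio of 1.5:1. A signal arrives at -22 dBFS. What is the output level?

-28 dBFS

The input is 18 dB above the -40 dBFS threshold.
1.5:1 compression reduces that to 18/1.5 = 12 dB over.
That puts the output at -28 dBFS.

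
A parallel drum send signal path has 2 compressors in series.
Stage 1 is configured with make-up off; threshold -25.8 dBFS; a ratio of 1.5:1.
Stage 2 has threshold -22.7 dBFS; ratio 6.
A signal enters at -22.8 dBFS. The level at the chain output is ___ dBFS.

-23.8 dBFS

Stage 1: 3 dB above -25.8 dBFS, reduced 1.5:1 to 2 dB above → -23.8 dBFS.
Stage 2: -23.8 dBFS is at or below the -22.7 dBFS threshold — no compression; output -23.8 dBFS.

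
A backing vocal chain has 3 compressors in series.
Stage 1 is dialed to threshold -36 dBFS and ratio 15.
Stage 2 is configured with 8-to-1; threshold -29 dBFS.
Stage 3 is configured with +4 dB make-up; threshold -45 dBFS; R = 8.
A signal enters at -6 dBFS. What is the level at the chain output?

Stage 1: 30 dB above -36 dBFS, reduced 15:1 to 2 dB above → -34 dBFS.
Stage 2: -34 dBFS is at or below the -29 dBFS threshold — no compression; output -34 dBFS.
Stage 3: overshoot 11 dB → 11/8 = 1.375 dB → -43.625 dBFS; +4 dB make-up → -39.625 dBFS.

-39.625 dBFS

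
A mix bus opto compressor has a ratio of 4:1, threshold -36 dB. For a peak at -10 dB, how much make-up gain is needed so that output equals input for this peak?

19.5 dB

Overshoot 26 dB → 26/4 = 6.5 dB after compression, so the compressed level is -36 + 6.5 = -29.5 dB.
Make-up = target − compressed = -10 − (-29.5) = 19.5 dB.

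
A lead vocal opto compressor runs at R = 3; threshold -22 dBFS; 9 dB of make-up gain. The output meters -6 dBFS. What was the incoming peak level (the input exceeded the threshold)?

Remove make-up: -6 − 9 = -15 dBFS.
The compressed level sits -15 − (-22) = 7 dB over threshold.
Undo the ratio: input overshoot = 7 × 3 = 21 dB, giving input = -1 dBFS.

-1 dBFS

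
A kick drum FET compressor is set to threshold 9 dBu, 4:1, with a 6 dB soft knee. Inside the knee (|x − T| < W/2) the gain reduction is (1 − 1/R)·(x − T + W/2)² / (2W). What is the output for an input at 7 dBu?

6.9375 dBu

x − T + W/2 = 7 − 9 + 3 = 1.
GR = (1 − 1/4) × 1² / 12 = 0.75 × 1 / 12 = 0.0625 dB.
Output = 7 − 0.0625 = 6.9375 dBu.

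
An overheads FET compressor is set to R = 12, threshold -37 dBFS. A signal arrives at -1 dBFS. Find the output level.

-34 dBFS

The input is 36 dB above the -37 dBFS threshold.
At 12:1 the overshoot is divided by 12, leaving 3 dB above threshold.
Output = -37 + 3 = -34 dBFS.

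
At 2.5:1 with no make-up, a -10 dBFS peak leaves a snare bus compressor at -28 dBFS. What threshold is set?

-40 dBFS

Gain reduction = -10 − (-28) = 18 dB; output overshoot = GR / (R − 1) = 18 / 1.5 = 12 dB.
Threshold = output − output overshoot = -28 − 12 = -40 dBFS.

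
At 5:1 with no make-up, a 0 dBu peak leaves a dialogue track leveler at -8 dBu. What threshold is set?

-10 dBu

Let T be the threshold. Output overshoot = (input overshoot)/R, so -8 − T = (0 − T)/5.
5·(-8 − T) = 0 − T → 4·T = -40 − 0 = -40.
T = -40/4 = -10 dBu.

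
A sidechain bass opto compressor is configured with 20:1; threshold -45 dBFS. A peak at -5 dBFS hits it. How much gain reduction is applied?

The signal is 40 dB above threshold.
A 20:1 ratio leaves 2 dB of that excess.
Gain reduction = 40 − 2 = 38 dB.

38 dB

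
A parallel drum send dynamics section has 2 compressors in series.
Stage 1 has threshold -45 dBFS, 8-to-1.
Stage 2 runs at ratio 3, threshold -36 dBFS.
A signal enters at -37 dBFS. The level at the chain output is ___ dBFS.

Stage 1: -37 dBFS is 8 dB over -45 dBFS; at 8:1 that becomes 1 dB over, giving -44 dBFS.
Stage 2: -44 dBFS is at or below the -36 dBFS threshold — no compression; output -44 dBFS.

-44 dBFS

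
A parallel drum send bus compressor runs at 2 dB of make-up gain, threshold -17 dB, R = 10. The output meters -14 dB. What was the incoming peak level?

-7 dB

Remove make-up: -14 − 2 = -16 dB.
The compressed level sits -16 − (-17) = 1 dB over threshold.
Input overshoot = R × output overshoot = 10 dB → input = -17 + 10 = -7 dB.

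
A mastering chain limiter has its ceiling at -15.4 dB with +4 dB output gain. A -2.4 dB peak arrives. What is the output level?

-11.4 dB

At ∞:1, everything above -15.4 dB is held at the ceiling.
Output gain then adds 4 dB: -15.4 + 4 = -11.4 dB.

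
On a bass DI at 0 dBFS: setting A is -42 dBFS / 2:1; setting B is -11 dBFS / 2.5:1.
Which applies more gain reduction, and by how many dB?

A: overshoot 42 dB → output overshoot 21 dB → GR 21 dB.
B: overshoot 11 dB → output overshoot 4.4 dB → GR 6.6 dB.
Difference: 14.4 dB in favour of A.

A, by 14.4 dB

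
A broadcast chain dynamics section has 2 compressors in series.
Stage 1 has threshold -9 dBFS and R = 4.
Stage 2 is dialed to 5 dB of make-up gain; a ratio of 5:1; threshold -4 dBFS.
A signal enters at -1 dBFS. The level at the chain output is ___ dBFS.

-2 dBFS

Stage 1: overshoot 8 dB → 8/4 = 2 dB → -7 dBFS.
Stage 2: -7 dBFS is at or below the -4 dBFS threshold — no compression; make-up brings it to -2 dBFS.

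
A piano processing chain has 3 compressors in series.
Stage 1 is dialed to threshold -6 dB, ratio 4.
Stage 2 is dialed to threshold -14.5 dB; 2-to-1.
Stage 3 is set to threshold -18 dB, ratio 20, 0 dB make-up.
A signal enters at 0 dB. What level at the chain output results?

-17.575 dB

Stage 1: 6 dB above -6 dB, reduced 4:1 to 1.5 dB above → -4.5 dB.
Stage 2: overshoot 10 dB → 10/2 = 5 dB → -9.5 dB.
Stage 3: 8.5 dB above -18 dB, reduced 20:1 to 0.425 dB above → -17.575 dB.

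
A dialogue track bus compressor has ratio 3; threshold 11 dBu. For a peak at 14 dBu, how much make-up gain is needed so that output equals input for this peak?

Overshoot 3 dB → 3/3 = 1 dB after compression, so the compressed level is 11 + 1 = 12 dBu.
Make-up = target − compressed = 14 − 12 = 2 dB.

2 dB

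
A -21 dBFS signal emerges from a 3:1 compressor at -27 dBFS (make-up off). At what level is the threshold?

-30 dBFS

Input is 9 dB above T (since output overshoot × R = input overshoot: (-27 − T)·3 = -21 − T gives T = -30 dBFS).
Check: -30 + (-21 − (-30))/3 = -30 + 3 = -27 dBFS. ✓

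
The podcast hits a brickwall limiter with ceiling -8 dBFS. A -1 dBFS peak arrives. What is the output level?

-8 dBFS

A brickwall limiter is an ∞:1 compressor: any input above the ceiling is clamped to -8 dBFS.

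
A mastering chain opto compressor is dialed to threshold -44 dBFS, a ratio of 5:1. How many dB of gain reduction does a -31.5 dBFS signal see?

Overshoot = -31.5 − (-44) = 12.5 dB.
At 5:1, output sits 12.5/5 = 2.5 dB above threshold.
Gain reduction = 12.5 − 2.5 = 10 dB.

10 dB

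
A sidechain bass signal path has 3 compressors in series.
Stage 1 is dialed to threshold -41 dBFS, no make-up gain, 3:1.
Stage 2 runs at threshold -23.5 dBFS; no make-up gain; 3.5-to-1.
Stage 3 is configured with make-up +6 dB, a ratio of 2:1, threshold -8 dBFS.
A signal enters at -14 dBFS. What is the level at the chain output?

Stage 1: -14 dBFS is 27 dB over -41 dBFS; at 3:1 that becomes 9 dB over, giving -32 dBFS.
Stage 2: below threshold (-32 ≤ -23.5); passes unchanged; output -32 dBFS.
Stage 3: below threshold (-32 ≤ -8); passes unchanged; make-up brings it to -26 dBFS.

-26 dBFS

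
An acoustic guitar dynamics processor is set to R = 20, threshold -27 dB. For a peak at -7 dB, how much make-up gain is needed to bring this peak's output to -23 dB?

3 dB

Without make-up, output = threshold + overshoot/20 = -27 + 1 = -26 dB.
Gap to target: 3 dB.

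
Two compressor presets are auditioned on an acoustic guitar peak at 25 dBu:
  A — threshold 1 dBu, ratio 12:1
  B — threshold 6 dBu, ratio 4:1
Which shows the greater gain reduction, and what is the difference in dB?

A: GR = 24 − 24/12 = 22 dB.
B: GR = 19 − 19/4 = 14.25 dB.
A applies 7.75 dB more gain reduction.

A, by 7.75 dB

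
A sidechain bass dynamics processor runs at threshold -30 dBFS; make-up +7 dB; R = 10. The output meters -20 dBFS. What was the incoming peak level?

Remove make-up: -20 − 7 = -27 dBFS.
The compressed level sits -27 − (-30) = 3 dB over threshold.
Input overshoot = R × output overshoot = 30 dB → input = -30 + 30 = 0 dBFS.

0 dBFS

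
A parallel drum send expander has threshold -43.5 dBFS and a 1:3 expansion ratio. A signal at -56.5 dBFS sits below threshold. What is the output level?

-82.5 dBFS

Below threshold, a 1:3 expander applies gain = (3−1)×(T − x) of attenuation.
(3−1) × 13 = 26 dB, so output = -56.5 − 26 = -82.5 dBFS.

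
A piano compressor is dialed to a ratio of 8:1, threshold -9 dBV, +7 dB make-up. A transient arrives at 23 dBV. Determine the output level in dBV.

2 dBV

The input is 32 dB above the -9 dBV threshold.
8:1 compression reduces that to 32/8 = 4 dB over.
So the level is -9 + 4 = -5 dBV; make-up adds 7 dB, giving 2 dBV.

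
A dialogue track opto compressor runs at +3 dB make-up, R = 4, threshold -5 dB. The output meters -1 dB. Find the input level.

Stripping the +3 dB make-up gives -4 dB at the gain stage.
Post-compression overshoot = -4 − (-5) = 1 dB.
Undo the ratio: input overshoot = 1 × 4 = 4 dB, giving input = -1 dB.

-1 dB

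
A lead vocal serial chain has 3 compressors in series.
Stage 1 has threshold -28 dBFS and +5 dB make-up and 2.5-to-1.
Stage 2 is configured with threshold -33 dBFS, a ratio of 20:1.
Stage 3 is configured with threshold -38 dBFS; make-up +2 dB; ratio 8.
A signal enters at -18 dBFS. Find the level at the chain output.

-35.2875 dBFS

Stage 1: -18 dBFS is 10 dB over -28 dBFS; at 2.5:1 that becomes 4 dB over, giving -24 dBFS; +5 dB make-up → -19 dBFS.
Stage 2: 14 dB above -33 dBFS, reduced 20:1 to 0.7 dB above → -32.3 dBFS.
Stage 3: -32.3 dBFS is 5.7 dB over -38 dBFS; at 8:1 that becomes 0.7125 dB over, giving -37.2875 dBFS; +2 dB make-up → -35.2875 dBFS.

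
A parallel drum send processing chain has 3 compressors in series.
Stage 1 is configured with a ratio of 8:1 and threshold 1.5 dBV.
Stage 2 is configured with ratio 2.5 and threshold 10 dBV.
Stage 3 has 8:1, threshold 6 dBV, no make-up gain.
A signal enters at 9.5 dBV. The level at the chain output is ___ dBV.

2.5 dBV

Stage 1: 8 dB above 1.5 dBV, reduced 8:1 to 1 dB above → 2.5 dBV.
Stage 2: 2.5 dBV is at or below the 10 dBV threshold — no compression; output 2.5 dBV.
Stage 3: 2.5 dBV is at or below the 6 dBV threshold — no compression; output 2.5 dBV.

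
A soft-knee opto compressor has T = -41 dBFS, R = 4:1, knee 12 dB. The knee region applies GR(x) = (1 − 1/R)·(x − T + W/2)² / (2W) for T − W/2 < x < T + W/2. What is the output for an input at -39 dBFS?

-41 dBFS

x − T + W/2 = -39 − (-41) + 6 = 8.
GR = (1 − 1/4) × 8² / 24 = 0.75 × 64 / 24 = 2 dB.
Output = -39 − 2 = -41 dBFS.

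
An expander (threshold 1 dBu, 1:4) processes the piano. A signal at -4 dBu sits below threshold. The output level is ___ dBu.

-19 dBu

Undershoot = 1 − (-4) = 5 dB.
At 1:4, that expands to 20 dB under threshold.
Output = 1 − 20 = -19 dBu.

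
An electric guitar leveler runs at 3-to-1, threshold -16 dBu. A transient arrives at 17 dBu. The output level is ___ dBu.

-5 dBu

The input is 33 dB above the -16 dBu threshold.
The 33 dB excess becomes 11 dB after 3:1 reduction.
Output = -16 + 11 = -5 dBu.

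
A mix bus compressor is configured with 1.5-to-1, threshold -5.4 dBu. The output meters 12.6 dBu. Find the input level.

21.6 dBu

The compressed level sits 12.6 − (-5.4) = 18 dB over threshold.
Before 1.5:1 compression the overshoot was 18 × 1.5 = 27 dB, so input = -5.4 + 27 = 21.6 dBu.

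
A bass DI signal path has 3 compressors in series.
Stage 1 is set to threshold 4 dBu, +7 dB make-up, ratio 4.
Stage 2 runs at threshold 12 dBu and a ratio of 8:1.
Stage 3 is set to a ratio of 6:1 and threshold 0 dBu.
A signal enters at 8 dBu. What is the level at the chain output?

2 dBu

Stage 1: 8 dBu is 4 dB over 4 dBu; at 4:1 that becomes 1 dB over, giving 5 dBu; +7 dB make-up → 12 dBu.
Stage 2: 12 dBu is at or below the 12 dBu threshold — no compression; output 12 dBu.
Stage 3: 12 dB above 0 dBu, reduced 6:1 to 2 dB above → 2 dBu.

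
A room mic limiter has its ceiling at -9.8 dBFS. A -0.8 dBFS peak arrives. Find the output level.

-9.8 dBFS

At ∞:1, everything above -9.8 dBFS is held at the ceiling.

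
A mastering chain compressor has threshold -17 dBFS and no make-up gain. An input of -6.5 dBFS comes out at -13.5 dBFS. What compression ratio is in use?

Input overshoot = -6.5 − (-17) = 10.5 dB; output overshoot = -13.5 − (-17) = 3.5 dB.
Ratio = 10.5 / 3.5 = 3.

3:1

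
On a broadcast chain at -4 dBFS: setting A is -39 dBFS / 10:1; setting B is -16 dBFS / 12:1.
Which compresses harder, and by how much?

A, by 20.5 dB

A: overshoot 35 dB → output overshoot 3.5 dB → GR 31.5 dB.
B: overshoot 12 dB → output overshoot 1 dB → GR 11 dB.
Difference: 20.5 dB in favour of A.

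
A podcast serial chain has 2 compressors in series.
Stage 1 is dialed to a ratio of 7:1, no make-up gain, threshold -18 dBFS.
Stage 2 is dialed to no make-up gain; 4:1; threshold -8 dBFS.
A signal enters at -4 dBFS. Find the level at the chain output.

-16 dBFS

Stage 1: overshoot 14 dB → 14/7 = 2 dB → -16 dBFS.
Stage 2: -16 dBFS ≤ -8 dBFS, so stage 2 doesn't engage; output -16 dBFS.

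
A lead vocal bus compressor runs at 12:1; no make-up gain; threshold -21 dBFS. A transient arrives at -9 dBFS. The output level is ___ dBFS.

-20 dBFS

Overshoot: -9 − (-21) = 12 dB.
12:1 compression reduces that to 12/12 = 1 dB over.
So the level is -21 + 1 = -20 dBFS.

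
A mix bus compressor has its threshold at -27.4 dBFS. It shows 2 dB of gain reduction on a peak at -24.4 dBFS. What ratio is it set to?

3:1

Input overshoot = -24.4 − (-27.4) = 3 dB.
Output overshoot = 3 − 2 = 1 dB.
Ratio = input overshoot / output overshoot = 3 / 1 = 3.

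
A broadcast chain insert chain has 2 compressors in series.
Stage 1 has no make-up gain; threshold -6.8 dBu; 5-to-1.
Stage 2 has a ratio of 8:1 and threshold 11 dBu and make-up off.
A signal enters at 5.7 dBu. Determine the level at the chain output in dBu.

-4.3 dBu

Stage 1: 5.7 dBu is 12.5 dB over -6.8 dBu; at 5:1 that becomes 2.5 dB over, giving -4.3 dBu.
Stage 2: -4.3 dBu ≤ 11 dBu, so stage 2 doesn't engage; output -4.3 dBu.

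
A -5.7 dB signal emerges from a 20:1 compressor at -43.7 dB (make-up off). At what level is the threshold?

-45.7 dB

Gain reduction = -5.7 − (-43.7) = 38 dB; output overshoot = GR / (R − 1) = 38 / 19 = 2 dB.
Threshold = output − output overshoot = -43.7 − 2 = -45.7 dB.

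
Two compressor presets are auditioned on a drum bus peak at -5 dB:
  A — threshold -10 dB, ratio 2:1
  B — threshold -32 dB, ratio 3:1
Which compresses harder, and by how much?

A: 5 dB over, compressed to 2.5 dB over, so 2.5 dB of GR.
B: 27 dB over, compressed to 9 dB over, so 18 dB of GR.
B reduces 15.5 dB more.

B, by 15.5 dB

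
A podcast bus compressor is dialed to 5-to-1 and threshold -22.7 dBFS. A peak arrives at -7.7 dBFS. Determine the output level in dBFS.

-19.7 dBFS

Overshoot: -7.7 − (-22.7) = 15 dB.
5:1 compression reduces that to 15/5 = 3 dB over.
So the level is -22.7 + 3 = -19.7 dBFS.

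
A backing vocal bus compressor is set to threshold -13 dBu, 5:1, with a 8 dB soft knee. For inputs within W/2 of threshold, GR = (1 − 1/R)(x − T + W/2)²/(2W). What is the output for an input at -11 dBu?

x − T + W/2 = -11 − (-13) + 4 = 6.
GR = (1 − 1/5) × 6² / 16 = 0.8 × 36 / 16 = 1.8 dB.
Output = -11 − 1.8 = -12.8 dBu.

-12.8 dBu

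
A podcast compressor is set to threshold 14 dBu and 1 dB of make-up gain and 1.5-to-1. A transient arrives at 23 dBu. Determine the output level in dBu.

21 dBu

Overshoot: 23 − 14 = 9 dB.
1.5:1 compression reduces that to 9/1.5 = 6 dB over.
So the level is 14 + 6 = 20 dBu; make-up adds 1 dB, giving 21 dBu.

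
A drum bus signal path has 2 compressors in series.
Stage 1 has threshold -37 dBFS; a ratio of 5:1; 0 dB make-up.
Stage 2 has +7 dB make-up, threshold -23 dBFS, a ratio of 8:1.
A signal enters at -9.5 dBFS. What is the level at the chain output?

-24.5 dBFS

Stage 1: -9.5 dBFS is 27.5 dB over -37 dBFS; at 5:1 that becomes 5.5 dB over, giving -31.5 dBFS.
Stage 2: -31.5 dBFS is at or below the -23 dBFS threshold — no compression; make-up brings it to -24.5 dBFS.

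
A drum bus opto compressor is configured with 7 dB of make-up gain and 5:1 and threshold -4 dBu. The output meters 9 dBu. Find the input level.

Before make-up, the level was 9 − 7 = 2 dBu.
The compressed level sits 2 − (-4) = 6 dB over threshold.
Input overshoot = R × output overshoot = 30 dB → input = -4 + 30 = 26 dBu.

26 dBu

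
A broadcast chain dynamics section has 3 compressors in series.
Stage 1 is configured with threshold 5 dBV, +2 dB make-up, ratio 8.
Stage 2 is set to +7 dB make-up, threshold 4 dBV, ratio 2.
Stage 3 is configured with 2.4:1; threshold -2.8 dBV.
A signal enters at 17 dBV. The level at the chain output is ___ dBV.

3.8875 dBV

Stage 1: 17 dBV is 12 dB over 5 dBV; at 8:1 that becomes 1.5 dB over, giving 6.5 dBV; +2 dB make-up → 8.5 dBV.
Stage 2: 8.5 dBV is 4.5 dB over 4 dBV; at 2:1 that becomes 2.25 dB over, giving 6.25 dBV; +7 dB make-up → 13.25 dBV.
Stage 3: 16.05 dB above -2.8 dBV, reduced 2.4:1 to 6.6875 dB above → 3.8875 dBV.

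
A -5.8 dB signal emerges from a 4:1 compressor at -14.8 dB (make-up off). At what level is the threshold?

Gain reduction = -5.8 − (-14.8) = 9 dB; output overshoot = GR / (R − 1) = 9 / 3 = 3 dB.
Threshold = output − output overshoot = -14.8 − 3 = -17.8 dB.

-17.8 dB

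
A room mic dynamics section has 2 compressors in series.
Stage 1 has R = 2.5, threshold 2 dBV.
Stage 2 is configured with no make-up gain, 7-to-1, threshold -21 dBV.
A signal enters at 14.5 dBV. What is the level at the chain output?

-17 dBV

Stage 1: 14.5 dBV is 12.5 dB over 2 dBV; at 2.5:1 that becomes 5 dB over, giving 7 dBV.
Stage 2: 7 dBV is 28 dB over -21 dBV; at 7:1 that becomes 4 dB over, giving -17 dBV.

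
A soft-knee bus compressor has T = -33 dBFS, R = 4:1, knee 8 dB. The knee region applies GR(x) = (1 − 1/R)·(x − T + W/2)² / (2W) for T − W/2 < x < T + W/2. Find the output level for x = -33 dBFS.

x − T + W/2 = -33 − (-33) + 4 = 4.
GR = (1 − 1/4) × 4² / 16 = 0.75 × 16 / 16 = 0.75 dB.
Output = -33 − 0.75 = -33.75 dBFS.

-33.75 dBFS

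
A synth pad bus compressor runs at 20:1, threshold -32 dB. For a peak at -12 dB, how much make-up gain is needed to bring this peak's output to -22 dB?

The peak compresses to -32 + 20/20 = -31 dB.
To reach -22 dB requires -22 − (-31) = 9 dB of make-up.

9 dB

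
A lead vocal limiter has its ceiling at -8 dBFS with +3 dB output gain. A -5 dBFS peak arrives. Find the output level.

The limiter clamps the peak to its -8 dBFS ceiling.
Output gain then adds 3 dB: -8 + 3 = -5 dBFS.

-5 dBFS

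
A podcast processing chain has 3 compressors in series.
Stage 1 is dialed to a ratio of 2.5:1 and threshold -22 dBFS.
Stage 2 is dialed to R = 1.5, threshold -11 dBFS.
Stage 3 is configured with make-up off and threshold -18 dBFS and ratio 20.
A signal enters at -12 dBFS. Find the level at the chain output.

-18 dBFS

Stage 1: -12 dBFS is 10 dB over -22 dBFS; at 2.5:1 that becomes 4 dB over, giving -18 dBFS.
Stage 2: -18 dBFS ≤ -11 dBFS, so stage 2 doesn't engage; output -18 dBFS.
Stage 3: -18 dBFS ≤ -18 dBFS, so stage 3 doesn't engage; output -18 dBFS.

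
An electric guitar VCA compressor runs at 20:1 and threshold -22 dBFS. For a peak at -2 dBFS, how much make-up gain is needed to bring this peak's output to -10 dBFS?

11 dB

Without make-up, output = threshold + overshoot/20 = -22 + 1 = -21 dBFS.
Gap to target: 11 dB.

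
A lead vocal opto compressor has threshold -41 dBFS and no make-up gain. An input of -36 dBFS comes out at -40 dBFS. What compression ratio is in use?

Input overshoot = -36 − (-41) = 5 dB; output overshoot = -40 − (-41) = 1 dB.
Ratio = 5 / 1 = 5.

5:1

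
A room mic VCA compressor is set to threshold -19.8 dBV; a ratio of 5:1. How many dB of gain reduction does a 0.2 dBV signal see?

16 dB

The signal is 20 dB above threshold.
A 5:1 ratio leaves 4 dB of that excess.
GR = overshoot in − overshoot out = 20 − 4 = 16 dB.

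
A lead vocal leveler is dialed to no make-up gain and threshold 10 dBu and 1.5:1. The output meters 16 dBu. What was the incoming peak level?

The compressed level sits 16 − 10 = 6 dB over threshold.
Before 1.5:1 compression the overshoot was 6 × 1.5 = 9 dB, so input = 10 + 9 = 19 dBu.

19 dBu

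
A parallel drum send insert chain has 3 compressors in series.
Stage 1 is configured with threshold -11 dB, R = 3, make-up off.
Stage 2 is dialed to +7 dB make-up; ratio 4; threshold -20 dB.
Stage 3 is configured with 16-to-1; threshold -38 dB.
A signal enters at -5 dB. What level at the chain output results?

Stage 1: -5 dB is 6 dB over -11 dB; at 3:1 that becomes 2 dB over, giving -9 dB.
Stage 2: 11 dB above -20 dB, reduced 4:1 to 2.75 dB above → -17.25 dB; +7 dB make-up → -10.25 dB.
Stage 3: overshoot 27.75 dB → 27.75/16 = 1.734375 dB → -36.265625 dB.

-36.265625 dB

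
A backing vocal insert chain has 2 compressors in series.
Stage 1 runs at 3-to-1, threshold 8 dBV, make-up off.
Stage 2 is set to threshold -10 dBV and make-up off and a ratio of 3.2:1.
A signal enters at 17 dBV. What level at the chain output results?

Stage 1: 9 dB above 8 dBV, reduced 3:1 to 3 dB above → 11 dBV.
Stage 2: 21 dB above -10 dBV, reduced 3.2:1 to 6.5625 dB above → -3.4375 dBV.

-3.4375 dBV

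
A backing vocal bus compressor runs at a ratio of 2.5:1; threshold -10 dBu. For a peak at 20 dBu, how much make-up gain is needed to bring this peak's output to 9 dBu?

7 dB

Without make-up, output = threshold + overshoot/2.5 = -10 + 12 = 2 dBu.
Gap to target: 7 dB.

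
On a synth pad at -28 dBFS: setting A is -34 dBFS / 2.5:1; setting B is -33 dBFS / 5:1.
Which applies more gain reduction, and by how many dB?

B, by 0.4 dB

A: 6 dB over, compressed to 2.4 dB over, so 3.6 dB of GR.
B: 5 dB over, compressed to 1 dB over, so 4 dB of GR.
B reduces 0.4 dB more.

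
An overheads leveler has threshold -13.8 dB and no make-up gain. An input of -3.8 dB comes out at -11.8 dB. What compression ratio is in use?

5:1

Input overshoot = -3.8 − (-13.8) = 10 dB; output overshoot = -11.8 − (-13.8) = 2 dB.
Ratio = 10 / 2 = 5.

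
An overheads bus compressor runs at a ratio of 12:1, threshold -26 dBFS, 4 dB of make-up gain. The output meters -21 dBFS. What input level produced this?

Stripping the +4 dB make-up gives -25 dBFS at the gain stage.
That's 1 dB above the -26 dBFS threshold.
Undo the ratio: input overshoot = 1 × 12 = 12 dB, giving input = -14 dBFS.

-14 dBFS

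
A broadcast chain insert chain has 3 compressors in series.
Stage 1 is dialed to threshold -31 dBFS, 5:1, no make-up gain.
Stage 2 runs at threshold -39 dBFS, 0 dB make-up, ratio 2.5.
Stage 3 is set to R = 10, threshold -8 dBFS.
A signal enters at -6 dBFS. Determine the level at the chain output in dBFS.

Stage 1: overshoot 25 dB → 25/5 = 5 dB → -26 dBFS.
Stage 2: -26 dBFS is 13 dB over -39 dBFS; at 2.5:1 that becomes 5.2 dB over, giving -33.8 dBFS.
Stage 3: -33.8 dBFS is at or below the -8 dBFS threshold — no compression; output -33.8 dBFS.

-33.8 dBFS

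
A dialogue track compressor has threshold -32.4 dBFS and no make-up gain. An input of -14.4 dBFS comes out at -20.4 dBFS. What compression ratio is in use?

1.5:1

Input overshoot = -14.4 − (-32.4) = 18 dB; output overshoot = -20.4 − (-32.4) = 12 dB.
Ratio = 18 / 12 = 1.5.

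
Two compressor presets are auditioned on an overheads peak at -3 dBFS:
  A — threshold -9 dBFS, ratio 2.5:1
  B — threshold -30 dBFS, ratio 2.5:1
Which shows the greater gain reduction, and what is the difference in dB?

A: GR = 6 − 6/2.5 = 3.6 dB.
B: GR = 27 − 27/2.5 = 16.2 dB.
B reduces 12.6 dB more.

B, by 12.6 dB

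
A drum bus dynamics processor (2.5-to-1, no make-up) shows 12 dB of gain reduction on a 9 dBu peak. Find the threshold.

Input is 20 dB above T (since output overshoot × R = input overshoot: (-3 − T)·2.5 = 9 − T gives T = -11 dBu).
Check: -11 + (9 − (-11))/2.5 = -11 + 8 = -3 dBu. ✓

-11 dBu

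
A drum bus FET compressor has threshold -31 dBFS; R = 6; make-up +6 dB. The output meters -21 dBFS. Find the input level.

Before make-up, the level was -21 − 6 = -27 dBFS.
The compressed level sits -27 − (-31) = 4 dB over threshold.
Input overshoot = R × output overshoot = 24 dB → input = -31 + 24 = -7 dBFS.

-7 dBFS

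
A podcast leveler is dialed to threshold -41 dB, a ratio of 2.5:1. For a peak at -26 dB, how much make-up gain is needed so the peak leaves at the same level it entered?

Overshoot 15 dB → 15/2.5 = 6 dB after compression, so the compressed level is -41 + 6 = -35 dB.
Make-up = target − compressed = -26 − (-35) = 9 dB.

9 dB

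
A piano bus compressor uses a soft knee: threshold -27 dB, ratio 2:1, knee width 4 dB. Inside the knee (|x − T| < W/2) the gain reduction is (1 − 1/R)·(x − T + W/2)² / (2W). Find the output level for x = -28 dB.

x − T + W/2 = -28 − (-27) + 2 = 1.
GR = (1 − 1/2) × 1² / 8 = 0.5 × 1 / 8 = 0.0625 dB.
Output = -28 − 0.0625 = -28.0625 dB.

-28.0625 dB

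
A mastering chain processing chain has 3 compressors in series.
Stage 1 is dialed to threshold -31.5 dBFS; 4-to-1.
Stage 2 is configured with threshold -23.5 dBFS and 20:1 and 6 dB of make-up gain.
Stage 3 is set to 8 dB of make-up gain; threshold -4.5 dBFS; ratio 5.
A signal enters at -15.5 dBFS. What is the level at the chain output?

Stage 1: 16 dB above -31.5 dBFS, reduced 4:1 to 4 dB above → -27.5 dBFS.
Stage 2: -27.5 dBFS is at or below the -23.5 dBFS threshold — no compression; make-up brings it to -21.5 dBFS.
Stage 3: below threshold (-21.5 ≤ -4.5); passes unchanged; make-up brings it to -13.5 dBFS.

-13.5 dBFS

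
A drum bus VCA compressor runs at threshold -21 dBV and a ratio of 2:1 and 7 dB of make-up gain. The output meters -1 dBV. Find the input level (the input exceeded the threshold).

5 dBV

Remove make-up: -1 − 7 = -8 dBV.
That's 13 dB above the -21 dBV threshold.
Input overshoot = R × output overshoot = 26 dB → input = -21 + 26 = 5 dBV.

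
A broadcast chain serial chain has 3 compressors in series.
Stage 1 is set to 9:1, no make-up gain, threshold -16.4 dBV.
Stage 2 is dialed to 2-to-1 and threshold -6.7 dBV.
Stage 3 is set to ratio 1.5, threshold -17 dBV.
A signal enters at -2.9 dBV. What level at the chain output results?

Stage 1: overshoot 13.5 dB → 13.5/9 = 1.5 dB → -14.9 dBV.
Stage 2: -14.9 dBV is at or below the -6.7 dBV threshold — no compression; output -14.9 dBV.
Stage 3: 2.1 dB above -17 dBV, reduced 1.5:1 to 1.4 dB above → -15.6 dBV.

-15.6 dBV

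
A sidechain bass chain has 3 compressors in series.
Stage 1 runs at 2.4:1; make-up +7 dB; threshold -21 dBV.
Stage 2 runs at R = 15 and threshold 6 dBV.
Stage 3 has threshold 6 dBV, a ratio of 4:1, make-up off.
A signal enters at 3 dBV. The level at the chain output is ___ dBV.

Stage 1: overshoot 24 dB → 24/2.4 = 10 dB → -11 dBV; +7 dB make-up → -4 dBV.
Stage 2: -4 dBV ≤ 6 dBV, so stage 2 doesn't engage; output -4 dBV.
Stage 3: -4 dBV ≤ 6 dBV, so stage 3 doesn't engage; output -4 dBV.

-4 dBV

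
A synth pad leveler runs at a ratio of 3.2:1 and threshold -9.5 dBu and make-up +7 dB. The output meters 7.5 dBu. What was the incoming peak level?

22.5 dBu

Remove make-up: 7.5 − 7 = 0.5 dBu.
Post-compression overshoot = 0.5 − (-9.5) = 10 dB.
Undo the ratio: input overshoot = 10 × 3.2 = 32 dB, giving input = 22.5 dBu.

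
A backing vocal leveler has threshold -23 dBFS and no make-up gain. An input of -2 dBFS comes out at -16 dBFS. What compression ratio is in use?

Input overshoot = -2 − (-23) = 21 dB; output overshoot = -16 − (-23) = 7 dB.
Ratio = 21 / 7 = 3.

3:1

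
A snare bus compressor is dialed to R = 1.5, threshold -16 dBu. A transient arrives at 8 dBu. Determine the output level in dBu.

0 dBu

8 dBu sits 24 dB over threshold.
At 1.5:1 the overshoot is divided by 1.5, leaving 16 dB above threshold.
So the level is -16 + 16 = 0 dBu.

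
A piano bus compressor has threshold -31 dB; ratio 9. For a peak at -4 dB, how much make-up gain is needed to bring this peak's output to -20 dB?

Without make-up, output = threshold + overshoot/9 = -31 + 3 = -28 dB.
Gap to target: 8 dB.

8 dB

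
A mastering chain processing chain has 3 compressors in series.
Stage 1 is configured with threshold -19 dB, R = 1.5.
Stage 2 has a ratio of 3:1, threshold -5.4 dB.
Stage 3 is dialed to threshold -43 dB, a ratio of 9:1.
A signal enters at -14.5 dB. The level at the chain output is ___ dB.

-40 dB

Stage 1: -14.5 dB is 4.5 dB over -19 dB; at 1.5:1 that becomes 3 dB over, giving -16 dB.
Stage 2: -16 dB is at or below the -5.4 dB threshold — no compression; output -16 dB.
Stage 3: -16 dB is 27 dB over -43 dB; at 9:1 that becomes 3 dB over, giving -40 dB.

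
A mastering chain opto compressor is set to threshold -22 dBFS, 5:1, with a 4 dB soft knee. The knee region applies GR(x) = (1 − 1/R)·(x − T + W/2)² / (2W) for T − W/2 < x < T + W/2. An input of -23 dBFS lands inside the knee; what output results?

-23.1 dBFS

x − T + W/2 = -23 − (-22) + 2 = 1.
GR = (1 − 1/5) × 1² / 8 = 0.8 × 1 / 8 = 0.1 dB.
Output = -23 − 0.1 = -23.1 dBFS.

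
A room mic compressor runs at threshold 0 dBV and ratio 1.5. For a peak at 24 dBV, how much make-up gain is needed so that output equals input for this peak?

8 dB

Overshoot 24 dB → 24/1.5 = 16 dB after compression, so the compressed level is 0 + 16 = 16 dBV.
Make-up = target − compressed = 24 − 16 = 8 dB.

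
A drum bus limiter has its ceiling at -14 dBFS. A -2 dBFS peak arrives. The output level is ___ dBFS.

At ∞:1, everything above -14 dBFS is held at the ceiling.

-14 dBFS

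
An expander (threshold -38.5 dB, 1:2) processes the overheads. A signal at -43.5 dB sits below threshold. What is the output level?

The input is 5 dB below the -38.5 dB threshold.
A 1:2 expander multiplies undershoot by 2: 5 × 2 = 10 dB below threshold.
Output = -38.5 − 10 = -48.5 dB.

-48.5 dB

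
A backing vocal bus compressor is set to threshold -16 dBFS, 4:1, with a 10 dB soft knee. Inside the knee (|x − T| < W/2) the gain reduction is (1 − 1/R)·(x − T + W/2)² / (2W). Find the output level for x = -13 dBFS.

-15.4 dBFS

x − T + W/2 = -13 − (-16) + 5 = 8.
GR = (1 − 1/4) × 8² / 20 = 0.75 × 64 / 20 = 2.4 dB.
Output = -13 − 2.4 = -15.4 dBFS.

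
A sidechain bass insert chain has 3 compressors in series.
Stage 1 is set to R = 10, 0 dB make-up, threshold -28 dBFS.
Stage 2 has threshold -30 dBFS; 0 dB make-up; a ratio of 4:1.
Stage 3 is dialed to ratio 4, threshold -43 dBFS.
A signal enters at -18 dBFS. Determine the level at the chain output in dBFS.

-39.5625 dBFS

Stage 1: 10 dB above -28 dBFS, reduced 10:1 to 1 dB above → -27 dBFS.
Stage 2: 3 dB above -30 dBFS, reduced 4:1 to 0.75 dB above → -29.25 dBFS.
Stage 3: 13.75 dB above -43 dBFS, reduced 4:1 to 3.4375 dB above → -39.5625 dBFS.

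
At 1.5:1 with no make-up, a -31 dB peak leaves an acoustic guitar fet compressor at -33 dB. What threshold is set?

-37 dB

Gain reduction = -31 − (-33) = 2 dB; output overshoot = GR / (R − 1) = 2 / 0.5 = 4 dB.
Threshold = output − output overshoot = -33 − 4 = -37 dB.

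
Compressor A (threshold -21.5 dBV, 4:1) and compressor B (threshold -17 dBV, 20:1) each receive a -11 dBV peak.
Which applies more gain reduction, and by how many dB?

A: 10.5 dB over, compressed to 2.625 dB over, so 7.875 dB of GR.
B: 6 dB over, compressed to 0.3 dB over, so 5.7 dB of GR.
A applies 2.175 dB more gain reduction.

A, by 2.175 dB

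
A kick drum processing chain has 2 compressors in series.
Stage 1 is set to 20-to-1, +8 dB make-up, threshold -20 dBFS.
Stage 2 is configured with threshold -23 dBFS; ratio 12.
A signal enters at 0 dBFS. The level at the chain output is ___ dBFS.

-22 dBFS

Stage 1: overshoot 20 dB → 20/20 = 1 dB → -19 dBFS; +8 dB make-up → -11 dBFS.
Stage 2: -11 dBFS is 12 dB over -23 dBFS; at 12:1 that becomes 1 dB over, giving -22 dBFS.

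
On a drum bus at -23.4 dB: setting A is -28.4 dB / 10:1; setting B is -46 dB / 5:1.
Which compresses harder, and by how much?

A: 5 dB over, compressed to 0.5 dB over, so 4.5 dB of GR.
B: 22.6 dB over, compressed to 4.52 dB over, so 18.08 dB of GR.
B applies 13.58 dB more gain reduction.

B, by 13.58 dB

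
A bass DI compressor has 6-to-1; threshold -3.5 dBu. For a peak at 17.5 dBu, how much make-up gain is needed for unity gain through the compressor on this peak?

The peak compresses to -3.5 + 21/6 = 0 dBu.
To reach 17.5 dBu requires 17.5 − 0 = 17.5 dB of make-up.

17.5 dB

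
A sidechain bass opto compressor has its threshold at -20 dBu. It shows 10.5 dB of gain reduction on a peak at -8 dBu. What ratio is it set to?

8:1

Input overshoot = -8 − (-20) = 12 dB.
Output overshoot = 12 − 10.5 = 1.5 dB.
Ratio = input overshoot / output overshoot = 12 / 1.5 = 8.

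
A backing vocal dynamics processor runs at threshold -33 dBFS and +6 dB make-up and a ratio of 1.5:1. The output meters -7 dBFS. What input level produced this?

-3 dBFS

Stripping the +6 dB make-up gives -13 dBFS at the gain stage.
That's 20 dB above the -33 dBFS threshold.
Before 1.5:1 compression the overshoot was 20 × 1.5 = 30 dB, so input = -33 + 30 = -3 dBFS.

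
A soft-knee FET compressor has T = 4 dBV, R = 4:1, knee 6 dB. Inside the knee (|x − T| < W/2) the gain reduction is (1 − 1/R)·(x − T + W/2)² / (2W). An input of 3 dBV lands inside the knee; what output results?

x − T + W/2 = 3 − 4 + 3 = 2.
GR = (1 − 1/4) × 2² / 12 = 0.75 × 4 / 12 = 0.25 dB.
Output = 3 − 0.25 = 2.75 dBV.

2.75 dBV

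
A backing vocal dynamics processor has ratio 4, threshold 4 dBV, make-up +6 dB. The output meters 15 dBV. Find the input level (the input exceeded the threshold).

Before make-up, the level was 15 − 6 = 9 dBV.
Post-compression overshoot = 9 − 4 = 5 dB.
Input overshoot = R × output overshoot = 20 dB → input = 4 + 20 = 24 dBV.

24 dBV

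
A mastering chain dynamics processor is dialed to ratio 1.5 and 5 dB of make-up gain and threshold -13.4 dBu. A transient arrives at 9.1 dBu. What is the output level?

9.1 dBu sits 22.5 dB over threshold.
1.5:1 compression reduces that to 22.5/1.5 = 15 dB over.
Output = -13.4 + 15 = 1.6 dBu; make-up adds 5 dB, giving 6.6 dBu.

6.6 dBu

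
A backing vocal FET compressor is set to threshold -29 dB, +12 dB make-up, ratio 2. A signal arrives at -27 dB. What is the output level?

Overshoot: -27 − (-29) = 2 dB.
2:1 compression reduces that to 2/2 = 1 dB over.
So the level is -29 + 1 = -28 dB; make-up adds 12 dB, giving -16 dB.

-16 dB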